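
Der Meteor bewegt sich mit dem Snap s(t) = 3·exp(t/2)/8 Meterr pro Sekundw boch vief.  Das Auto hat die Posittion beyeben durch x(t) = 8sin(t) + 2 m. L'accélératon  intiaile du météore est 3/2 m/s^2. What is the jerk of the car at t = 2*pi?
We must differentiate our position equation x(t) = 8·sin(t) + 2 3 times. Taking d/dt of x(t), we find v(t) = 8·cos(t). Taking d/dt of v(t), we find a(t) = -8·sin(t). The derivative of acceleration gives jerk: j(t) = -8·cos(t). From the given jerk equation j(t) = -8·cos(t), we substitute t = 2*pi to get j = -8.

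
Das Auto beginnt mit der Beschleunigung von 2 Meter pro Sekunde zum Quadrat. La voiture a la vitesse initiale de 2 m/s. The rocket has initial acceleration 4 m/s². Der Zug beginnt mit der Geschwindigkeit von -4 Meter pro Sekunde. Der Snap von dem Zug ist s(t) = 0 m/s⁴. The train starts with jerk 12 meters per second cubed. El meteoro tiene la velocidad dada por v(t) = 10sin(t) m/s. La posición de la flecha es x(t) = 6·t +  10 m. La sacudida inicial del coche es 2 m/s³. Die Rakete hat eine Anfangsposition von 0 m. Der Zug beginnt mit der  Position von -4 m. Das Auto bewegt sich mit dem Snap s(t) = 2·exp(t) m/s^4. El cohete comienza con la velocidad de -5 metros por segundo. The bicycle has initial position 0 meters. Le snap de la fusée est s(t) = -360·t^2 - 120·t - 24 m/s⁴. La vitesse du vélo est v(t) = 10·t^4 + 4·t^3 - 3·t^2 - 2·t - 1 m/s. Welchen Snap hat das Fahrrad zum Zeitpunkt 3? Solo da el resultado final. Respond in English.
At t = 3, s = 744.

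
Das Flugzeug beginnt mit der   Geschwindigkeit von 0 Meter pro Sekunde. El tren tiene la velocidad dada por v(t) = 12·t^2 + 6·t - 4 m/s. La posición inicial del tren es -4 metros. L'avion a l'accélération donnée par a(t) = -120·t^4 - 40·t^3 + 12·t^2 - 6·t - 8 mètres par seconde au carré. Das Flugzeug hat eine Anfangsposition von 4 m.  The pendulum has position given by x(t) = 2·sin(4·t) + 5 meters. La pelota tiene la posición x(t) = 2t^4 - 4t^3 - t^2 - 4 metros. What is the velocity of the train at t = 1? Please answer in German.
Mit v(t) = 12·t^2 + 6·t - 4 und Einsetzen von t = 1, finden wir v = 14.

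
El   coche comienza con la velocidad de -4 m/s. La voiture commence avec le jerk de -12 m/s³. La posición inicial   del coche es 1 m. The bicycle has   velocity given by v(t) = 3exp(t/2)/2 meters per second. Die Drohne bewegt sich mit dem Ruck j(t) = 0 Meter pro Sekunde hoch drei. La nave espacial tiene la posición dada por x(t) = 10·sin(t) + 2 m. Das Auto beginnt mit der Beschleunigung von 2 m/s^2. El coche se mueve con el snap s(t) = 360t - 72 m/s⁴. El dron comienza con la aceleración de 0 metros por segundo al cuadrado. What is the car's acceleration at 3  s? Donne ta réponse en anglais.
We must find the antiderivative of our snap equation s(t) = 360·t - 72 2 times. The antiderivative of snap, with j(0) = -12, gives jerk: j(t) = 180·t^2 - 72·t - 12. Finding the integral of j(t) and using a(0) = 2: a(t) = 60·t^3 - 36·t^2 - 12·t + 2. We have acceleration a(t) = 60·t^3 - 36·t^2 - 12·t + 2. Substituting t = 3: a(3) = 1262.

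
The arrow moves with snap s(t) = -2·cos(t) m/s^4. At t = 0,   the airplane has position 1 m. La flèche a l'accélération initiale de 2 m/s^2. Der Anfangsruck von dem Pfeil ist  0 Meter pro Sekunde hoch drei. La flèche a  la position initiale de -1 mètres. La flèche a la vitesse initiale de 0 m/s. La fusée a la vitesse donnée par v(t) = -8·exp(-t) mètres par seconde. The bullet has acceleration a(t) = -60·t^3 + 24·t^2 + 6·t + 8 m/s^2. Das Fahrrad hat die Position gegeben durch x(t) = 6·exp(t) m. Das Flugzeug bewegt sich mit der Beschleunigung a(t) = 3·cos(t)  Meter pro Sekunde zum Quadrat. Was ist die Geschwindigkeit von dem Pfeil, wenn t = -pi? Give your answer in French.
Pour résoudre ceci, nous devons prendre 3 primitives de notre équation du snap s(t) = -2·cos(t). En prenant ∫s(t)dt et en appliquant j(0) = 0, nous trouvons j(t) = -2·sin(t). L'intégrale du jerk, avec a(0) = 2, donne l'accélération: a(t) = 2·cos(t). La primitive de l'accélération, avec v(0) = 0, donne la vitesse: v(t) = 2·sin(t). De l'équation de la vitesse v(t) = 2·sin(t), nous substituons t = -pi pour obtenir v = 0.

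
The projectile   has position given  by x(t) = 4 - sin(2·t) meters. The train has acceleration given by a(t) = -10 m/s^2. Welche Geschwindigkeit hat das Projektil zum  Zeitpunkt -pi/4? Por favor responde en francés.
En partant de la position x(t) = 4 - sin(2·t), nous prenons 1 dérivée. En prenant d/dt de x(t), nous trouvons v(t) = -2·cos(2·t). En utilisant v(t) = -2·cos(2·t) et en substituant t = -pi/4, nous trouvons v = 0.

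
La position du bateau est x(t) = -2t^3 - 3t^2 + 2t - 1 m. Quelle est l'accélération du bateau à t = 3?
Pour résoudre ceci, nous devons prendre 2 dérivées de notre équation de la position x(t) = -2·t^3 - 3·t^2 + 2·t - 1. En prenant d/dt de x(t), nous trouvons v(t) = -6·t^2 - 6·t + 2. En dérivant la vitesse, nous obtenons l'accélération: a(t) = -12·t - 6. De l'équation de l'accélération a(t) = -12·t - 6, nous substituons t = 3 pour obtenir a = -42.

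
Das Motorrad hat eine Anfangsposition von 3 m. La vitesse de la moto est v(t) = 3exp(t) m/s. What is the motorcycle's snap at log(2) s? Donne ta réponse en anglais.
To solve this, we need to take 3 derivatives of our velocity equation v(t) = 3·exp(t). Taking d/dt of v(t), we find a(t) = 3·exp(t). The derivative of acceleration gives jerk: j(t) = 3·exp(t). The derivative of jerk gives snap: s(t) = 3·exp(t). We have snap s(t) = 3·exp(t). Substituting t = log(2): s(log(2)) = 6.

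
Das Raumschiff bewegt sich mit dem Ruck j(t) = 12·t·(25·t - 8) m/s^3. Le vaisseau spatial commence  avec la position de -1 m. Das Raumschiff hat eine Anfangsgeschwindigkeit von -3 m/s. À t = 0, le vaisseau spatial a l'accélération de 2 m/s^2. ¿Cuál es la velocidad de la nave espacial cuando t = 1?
Debemos encontrar la antiderivada de nuestra ecuación de la sacudida j(t) = 12·t·(25·t - 8) 2 veces. Tomando ∫j(t)dt y aplicando a(0) = 2, encontramos a(t) = 100·t^3 - 48·t^2 + 2. La antiderivada de la aceleración, con v(0) = -3, da la velocidad: v(t) = 25·t^4 - 16·t^3 + 2·t - 3. Usando v(t) = 25·t^4 - 16·t^3 + 2·t - 3 y sustituyendo t = 1, encontramos v = 8.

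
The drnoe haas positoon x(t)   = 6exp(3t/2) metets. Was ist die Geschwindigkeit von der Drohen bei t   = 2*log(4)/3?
Wir müssen unsere Gleichung für die Position x(t) = 6·exp(3·t/2) 1-mal ableiten. Die Ableitung von der Position ergibt die Geschwindigkeit: v(t) = 9·exp(3·t/2). Wir haben die Geschwindigkeit v(t) = 9·exp(3·t/2). Durch Einsetzen von t = 2*log(4)/3: v(2*log(4)/3) = 36.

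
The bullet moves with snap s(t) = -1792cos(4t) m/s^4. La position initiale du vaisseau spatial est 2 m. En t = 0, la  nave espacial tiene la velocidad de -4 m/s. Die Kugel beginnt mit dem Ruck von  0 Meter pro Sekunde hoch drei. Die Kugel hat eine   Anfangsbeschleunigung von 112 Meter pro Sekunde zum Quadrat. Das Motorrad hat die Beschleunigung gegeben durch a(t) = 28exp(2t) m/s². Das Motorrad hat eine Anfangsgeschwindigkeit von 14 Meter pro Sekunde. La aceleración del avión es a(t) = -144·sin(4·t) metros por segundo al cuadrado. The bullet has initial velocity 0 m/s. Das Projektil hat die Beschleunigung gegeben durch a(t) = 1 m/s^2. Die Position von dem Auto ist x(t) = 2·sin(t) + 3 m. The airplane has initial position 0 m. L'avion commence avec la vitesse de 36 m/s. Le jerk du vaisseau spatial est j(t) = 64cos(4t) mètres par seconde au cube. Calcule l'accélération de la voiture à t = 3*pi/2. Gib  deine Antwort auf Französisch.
Nous devons dériver notre équation de la position x(t) = 2·sin(t) + 3 2 fois. En dérivant la position, nous obtenons la vitesse: v(t) = 2·cos(t). La dérivée de la vitesse donne l'accélération: a(t) = -2·sin(t). Nous avons l'accélération a(t) = -2·sin(t). En substituant t = 3*pi/2: a(3*pi/2) = 2.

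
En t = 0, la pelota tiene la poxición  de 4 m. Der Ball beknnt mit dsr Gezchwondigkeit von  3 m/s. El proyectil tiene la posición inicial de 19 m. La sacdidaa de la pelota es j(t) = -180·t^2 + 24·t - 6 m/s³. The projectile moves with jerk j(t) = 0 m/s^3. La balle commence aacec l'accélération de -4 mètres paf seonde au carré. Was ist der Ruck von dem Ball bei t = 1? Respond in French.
De l'équation du jerk j(t) = -180·t^2 + 24·t - 6, nous substituons t = 1 pour obtenir j = -162.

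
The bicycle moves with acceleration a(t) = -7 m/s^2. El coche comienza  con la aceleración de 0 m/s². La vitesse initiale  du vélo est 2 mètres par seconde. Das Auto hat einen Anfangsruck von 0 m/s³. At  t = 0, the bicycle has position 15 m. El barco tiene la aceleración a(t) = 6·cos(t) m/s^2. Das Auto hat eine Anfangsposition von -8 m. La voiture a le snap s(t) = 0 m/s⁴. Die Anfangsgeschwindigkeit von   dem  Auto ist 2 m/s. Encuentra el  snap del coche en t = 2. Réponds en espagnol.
De la ecuación del snap s(t) = 0, sustituimos t = 2 para obtener s = 0.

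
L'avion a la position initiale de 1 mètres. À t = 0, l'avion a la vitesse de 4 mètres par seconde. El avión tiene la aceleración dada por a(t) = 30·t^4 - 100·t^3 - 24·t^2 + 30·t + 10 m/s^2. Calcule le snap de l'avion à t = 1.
En partant de l'accélération a(t) = 30·t^4 - 100·t^3 - 24·t^2 + 30·t + 10, nous prenons 2 dérivées. En prenant d/dt de a(t), nous trouvons j(t) = 120·t^3 - 300·t^2 - 48·t + 30. La dérivée du jerk donne le snap: s(t) = 360·t^2 - 600·t - 48. De l'équation du snap s(t) = 360·t^2 - 600·t - 48, nous substituons t = 1 pour obtenir s = -288.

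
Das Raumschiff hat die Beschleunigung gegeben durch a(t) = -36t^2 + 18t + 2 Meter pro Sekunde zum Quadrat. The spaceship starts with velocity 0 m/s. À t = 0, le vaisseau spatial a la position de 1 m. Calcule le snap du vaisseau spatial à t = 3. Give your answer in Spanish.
Para resolver esto, necesitamos tomar 2 derivadas de nuestra ecuación de la aceleración a(t) = -36·t^2 + 18·t + 2. La derivada de la aceleración da la sacudida: j(t) = 18 - 72·t. La derivada de la sacudida da el snap: s(t) = -72. Tenemos el snap s(t) = -72. Sustituyendo t = 3: s(3) = -72.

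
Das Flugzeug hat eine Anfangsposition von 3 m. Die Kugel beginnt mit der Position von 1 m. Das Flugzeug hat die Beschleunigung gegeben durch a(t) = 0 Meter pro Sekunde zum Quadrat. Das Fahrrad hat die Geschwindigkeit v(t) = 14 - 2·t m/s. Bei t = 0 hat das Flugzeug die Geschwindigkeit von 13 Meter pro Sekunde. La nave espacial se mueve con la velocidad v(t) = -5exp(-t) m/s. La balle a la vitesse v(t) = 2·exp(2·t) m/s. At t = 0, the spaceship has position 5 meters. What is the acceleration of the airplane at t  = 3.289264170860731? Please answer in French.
Nous avons l'accélération a(t) = 0. En substituant t = 3.289264170860731: a(3.289264170860731) = 0.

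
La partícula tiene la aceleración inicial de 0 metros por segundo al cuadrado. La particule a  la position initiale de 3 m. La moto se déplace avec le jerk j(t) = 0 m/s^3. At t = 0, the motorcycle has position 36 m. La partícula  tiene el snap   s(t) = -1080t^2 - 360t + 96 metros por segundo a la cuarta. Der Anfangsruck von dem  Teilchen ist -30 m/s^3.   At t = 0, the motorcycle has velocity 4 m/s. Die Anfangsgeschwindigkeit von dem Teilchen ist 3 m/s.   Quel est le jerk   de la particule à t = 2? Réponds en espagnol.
Necesitamos integrar nuestra ecuación del snap s(t) = -1080·t^2 - 360·t + 96 1 vez. La integral del snap, con j(0) = -30, da la sacudida: j(t) = -360·t^3 - 180·t^2 + 96·t - 30. Usando j(t) = -360·t^3 - 180·t^2 + 96·t - 30 y sustituyendo t = 2, encontramos j = -3438.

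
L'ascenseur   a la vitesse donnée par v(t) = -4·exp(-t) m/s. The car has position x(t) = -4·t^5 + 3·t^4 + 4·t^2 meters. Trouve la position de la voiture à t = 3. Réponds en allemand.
Wir haben die Position x(t) = -4·t^5 + 3·t^4 + 4·t^2. Durch Einsetzen von t = 3: x(3) = -693.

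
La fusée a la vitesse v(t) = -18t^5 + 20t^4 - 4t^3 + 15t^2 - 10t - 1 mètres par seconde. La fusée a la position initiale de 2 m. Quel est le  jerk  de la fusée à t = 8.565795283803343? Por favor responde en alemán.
Wir müssen unsere Gleichung für die Geschwindigkeit v(t) = -18·t^5 + 20·t^4 - 4·t^3 + 15·t^2 - 10·t - 1 2-mal ableiten. Mit d/dt von v(t) finden wir a(t) = -90·t^4 + 80·t^3 - 12·t^2 + 30·t - 10. Durch Ableiten von der Beschleunigung erhalten wir den Ruck: j(t) = -360·t^3 + 240·t^2 - 24·t + 30. Aus der Gleichung für den Ruck j(t) = -360·t^3 + 240·t^2 - 24·t + 30, setzen wir t = 8.565795283803343 ein und erhalten j = -208824.944295704.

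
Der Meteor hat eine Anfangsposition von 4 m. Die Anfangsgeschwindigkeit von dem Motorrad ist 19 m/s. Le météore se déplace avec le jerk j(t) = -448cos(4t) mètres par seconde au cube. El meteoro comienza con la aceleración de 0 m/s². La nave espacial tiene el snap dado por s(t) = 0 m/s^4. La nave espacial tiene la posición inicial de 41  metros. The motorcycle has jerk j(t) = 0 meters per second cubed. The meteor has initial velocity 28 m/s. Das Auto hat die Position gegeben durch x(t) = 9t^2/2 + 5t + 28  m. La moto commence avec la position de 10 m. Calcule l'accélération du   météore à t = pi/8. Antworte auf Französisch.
En partant du jerk j(t) = -448·cos(4·t), nous prenons 1 intégrale. En prenant ∫j(t)dt et en appliquant a(0) = 0, nous trouvons a(t) = -112·sin(4·t). En utilisant a(t) = -112·sin(4·t) et en substituant t = pi/8, nous trouvons a = -112.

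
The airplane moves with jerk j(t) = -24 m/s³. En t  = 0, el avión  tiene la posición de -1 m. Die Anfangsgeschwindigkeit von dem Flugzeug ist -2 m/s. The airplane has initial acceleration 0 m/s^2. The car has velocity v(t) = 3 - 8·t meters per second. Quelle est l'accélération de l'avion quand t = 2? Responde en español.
Necesitamos integrar nuestra ecuación de la sacudida j(t) = -24 1 vez. La integral de la sacudida es la aceleración. Usando a(0) = 0, obtenemos a(t) = -24·t. Usando a(t) = -24·t y sustituyendo t = 2, encontramos a = -48.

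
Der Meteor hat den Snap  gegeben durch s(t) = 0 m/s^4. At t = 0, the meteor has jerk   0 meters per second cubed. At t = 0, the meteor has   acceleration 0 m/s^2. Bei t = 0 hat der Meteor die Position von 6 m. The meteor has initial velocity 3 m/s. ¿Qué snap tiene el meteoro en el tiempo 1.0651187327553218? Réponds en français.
De l'équation du snap s(t) = 0, nous substituons t = 1.0651187327553218 pour obtenir s = 0.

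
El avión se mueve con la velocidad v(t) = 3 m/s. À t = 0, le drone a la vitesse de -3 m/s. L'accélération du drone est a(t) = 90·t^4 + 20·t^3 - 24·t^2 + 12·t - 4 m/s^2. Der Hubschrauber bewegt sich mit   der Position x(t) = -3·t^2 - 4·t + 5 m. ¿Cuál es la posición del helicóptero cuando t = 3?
Tenemos la posición x(t) = -3·t^2 - 4·t + 5. Sustituyendo t = 3: x(3) = -34.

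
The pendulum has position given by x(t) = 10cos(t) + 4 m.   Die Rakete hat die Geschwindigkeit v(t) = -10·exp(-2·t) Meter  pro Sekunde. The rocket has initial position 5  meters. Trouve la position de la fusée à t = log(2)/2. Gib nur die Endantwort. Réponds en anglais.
The answer is 5/2.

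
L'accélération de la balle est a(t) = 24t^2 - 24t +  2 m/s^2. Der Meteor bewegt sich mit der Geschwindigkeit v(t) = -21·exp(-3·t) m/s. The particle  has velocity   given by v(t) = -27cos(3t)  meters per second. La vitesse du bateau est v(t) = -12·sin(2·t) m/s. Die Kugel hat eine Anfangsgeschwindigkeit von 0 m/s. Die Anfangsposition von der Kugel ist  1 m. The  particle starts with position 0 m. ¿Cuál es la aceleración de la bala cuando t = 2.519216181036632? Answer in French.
De l'équation de l'accélération a(t) = 24·t^2 - 24·t + 2, nous substituons t = 2.519216181036632 pour obtenir a = 93.8536156582439.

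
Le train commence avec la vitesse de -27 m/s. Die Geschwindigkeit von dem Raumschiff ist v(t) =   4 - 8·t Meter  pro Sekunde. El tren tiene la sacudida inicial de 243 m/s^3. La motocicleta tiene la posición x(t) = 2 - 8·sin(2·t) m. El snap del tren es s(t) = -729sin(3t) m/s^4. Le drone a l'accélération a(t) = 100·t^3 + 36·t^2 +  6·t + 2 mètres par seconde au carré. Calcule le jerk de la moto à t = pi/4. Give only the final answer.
À t = pi/4, j = 0.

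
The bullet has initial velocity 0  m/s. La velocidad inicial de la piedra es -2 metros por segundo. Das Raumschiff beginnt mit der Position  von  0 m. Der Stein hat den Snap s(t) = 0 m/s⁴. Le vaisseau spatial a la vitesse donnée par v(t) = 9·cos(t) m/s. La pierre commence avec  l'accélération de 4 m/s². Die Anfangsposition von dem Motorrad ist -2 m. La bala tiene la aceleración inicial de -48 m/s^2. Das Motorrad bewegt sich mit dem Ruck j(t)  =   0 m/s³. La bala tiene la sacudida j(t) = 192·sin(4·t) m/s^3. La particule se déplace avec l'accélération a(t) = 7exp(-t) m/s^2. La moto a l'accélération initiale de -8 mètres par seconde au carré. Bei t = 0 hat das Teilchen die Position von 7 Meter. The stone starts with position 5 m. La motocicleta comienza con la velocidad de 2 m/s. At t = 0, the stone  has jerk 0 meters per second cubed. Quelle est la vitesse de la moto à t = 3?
Nous devons trouver la primitive de notre équation du jerk j(t) = 0 2 fois. En intégrant le jerk et en utilisant la condition initiale a(0) = -8, nous obtenons a(t) = -8. En prenant ∫a(t)dt et en appliquant v(0) = 2, nous trouvons v(t) = 2 - 8·t. En utilisant v(t) = 2 - 8·t et en substituant t = 3, nous trouvons v = -22.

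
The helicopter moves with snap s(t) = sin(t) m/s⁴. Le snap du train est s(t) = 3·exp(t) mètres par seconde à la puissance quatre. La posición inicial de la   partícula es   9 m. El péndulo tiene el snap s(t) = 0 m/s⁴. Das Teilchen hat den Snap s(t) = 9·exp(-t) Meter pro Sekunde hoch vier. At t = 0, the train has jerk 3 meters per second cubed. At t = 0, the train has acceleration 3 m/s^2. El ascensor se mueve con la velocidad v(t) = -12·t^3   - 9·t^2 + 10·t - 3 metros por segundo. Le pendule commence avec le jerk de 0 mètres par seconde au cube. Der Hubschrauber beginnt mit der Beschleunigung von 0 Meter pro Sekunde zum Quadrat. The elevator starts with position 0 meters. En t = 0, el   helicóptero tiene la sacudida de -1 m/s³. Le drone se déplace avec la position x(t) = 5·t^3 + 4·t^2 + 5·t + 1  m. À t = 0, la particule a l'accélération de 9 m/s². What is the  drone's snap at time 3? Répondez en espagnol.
Partiendo de la posición x(t) = 5·t^3 + 4·t^2 + 5·t + 1, tomamos 4 derivadas. La derivada de la posición da la velocidad: v(t) = 15·t^2 + 8·t + 5. Tomando d/dt de v(t), encontramos a(t) = 30·t + 8. La derivada de la aceleración da la sacudida: j(t) = 30. Tomando d/dt de j(t), encontramos s(t) = 0. Usando s(t) = 0 y sustituyendo t = 3, encontramos s = 0.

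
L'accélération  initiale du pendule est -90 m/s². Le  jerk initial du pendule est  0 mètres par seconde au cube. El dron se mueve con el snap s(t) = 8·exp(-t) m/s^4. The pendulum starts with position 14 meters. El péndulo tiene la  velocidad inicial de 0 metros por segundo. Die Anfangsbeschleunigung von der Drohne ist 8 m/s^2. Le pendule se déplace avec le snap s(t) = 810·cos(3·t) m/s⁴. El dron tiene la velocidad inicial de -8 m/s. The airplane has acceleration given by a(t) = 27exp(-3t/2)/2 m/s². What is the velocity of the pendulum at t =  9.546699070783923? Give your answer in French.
Pour résoudre ceci, nous devons prendre 3 intégrales de notre équation du snap s(t) = 810·cos(3·t). En intégrant le snap et en utilisant la condition initiale j(0) = 0, nous obtenons j(t) = 270·sin(3·t). En intégrant le jerk et en utilisant la condition initiale a(0) = -90, nous obtenons a(t) = -90·cos(3·t). La primitive de l'accélération, avec v(0) = 0, donne la vitesse: v(t) = -30·sin(3·t). De l'équation de la vitesse v(t) = -30·sin(3·t), nous substituons t = 9.546699070783923 pour obtenir v = 10.7298670544017.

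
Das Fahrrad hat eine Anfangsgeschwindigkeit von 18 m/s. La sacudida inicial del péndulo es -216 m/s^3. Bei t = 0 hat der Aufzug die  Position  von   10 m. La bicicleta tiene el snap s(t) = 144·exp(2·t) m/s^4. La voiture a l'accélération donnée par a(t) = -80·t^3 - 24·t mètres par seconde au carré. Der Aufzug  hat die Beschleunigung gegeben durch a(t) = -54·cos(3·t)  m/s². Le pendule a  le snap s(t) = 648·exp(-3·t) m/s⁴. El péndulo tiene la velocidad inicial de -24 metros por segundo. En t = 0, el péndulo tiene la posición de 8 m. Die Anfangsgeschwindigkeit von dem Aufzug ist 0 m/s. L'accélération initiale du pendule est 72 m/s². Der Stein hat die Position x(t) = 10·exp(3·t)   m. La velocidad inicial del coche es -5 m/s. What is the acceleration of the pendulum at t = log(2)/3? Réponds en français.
Nous devons intégrer notre équation du snap s(t) = 648·exp(-3·t) 2 fois. La primitive du snap est le jerk. En utilisant j(0) = -216, nous obtenons j(t) = -216·exp(-3·t). En prenant ∫j(t)dt et en appliquant a(0) = 72, nous trouvons a(t) = 72·exp(-3·t). En utilisant a(t) = 72·exp(-3·t) et en substituant t = log(2)/3, nous trouvons a = 36.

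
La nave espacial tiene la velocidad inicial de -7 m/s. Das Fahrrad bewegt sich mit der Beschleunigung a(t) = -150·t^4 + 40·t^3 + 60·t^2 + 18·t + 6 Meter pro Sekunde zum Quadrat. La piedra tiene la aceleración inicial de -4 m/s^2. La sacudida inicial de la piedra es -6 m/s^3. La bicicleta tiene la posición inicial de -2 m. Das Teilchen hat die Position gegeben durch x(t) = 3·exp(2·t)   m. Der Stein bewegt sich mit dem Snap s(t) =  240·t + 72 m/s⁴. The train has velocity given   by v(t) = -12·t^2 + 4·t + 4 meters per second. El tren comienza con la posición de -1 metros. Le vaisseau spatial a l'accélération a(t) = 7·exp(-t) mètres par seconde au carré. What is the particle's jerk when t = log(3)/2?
To solve this, we need to take 3 derivatives of our position equation x(t) = 3·exp(2·t). Differentiating position, we get velocity: v(t) = 6·exp(2·t). The derivative of velocity gives acceleration: a(t) = 12·exp(2·t). Taking d/dt of a(t), we find j(t) = 24·exp(2·t). From the given jerk equation j(t) = 24·exp(2·t), we substitute t = log(3)/2 to get j = 72.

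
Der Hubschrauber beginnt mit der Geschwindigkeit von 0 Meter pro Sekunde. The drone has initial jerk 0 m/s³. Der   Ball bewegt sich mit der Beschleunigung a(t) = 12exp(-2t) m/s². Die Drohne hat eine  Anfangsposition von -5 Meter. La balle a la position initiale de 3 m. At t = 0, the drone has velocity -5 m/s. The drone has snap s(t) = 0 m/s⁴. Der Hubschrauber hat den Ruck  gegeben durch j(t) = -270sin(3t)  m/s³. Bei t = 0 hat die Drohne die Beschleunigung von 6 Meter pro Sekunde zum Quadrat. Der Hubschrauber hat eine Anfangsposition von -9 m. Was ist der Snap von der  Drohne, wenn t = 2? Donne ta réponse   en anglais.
We have snap s(t) = 0. Substituting t = 2: s(2) = 0.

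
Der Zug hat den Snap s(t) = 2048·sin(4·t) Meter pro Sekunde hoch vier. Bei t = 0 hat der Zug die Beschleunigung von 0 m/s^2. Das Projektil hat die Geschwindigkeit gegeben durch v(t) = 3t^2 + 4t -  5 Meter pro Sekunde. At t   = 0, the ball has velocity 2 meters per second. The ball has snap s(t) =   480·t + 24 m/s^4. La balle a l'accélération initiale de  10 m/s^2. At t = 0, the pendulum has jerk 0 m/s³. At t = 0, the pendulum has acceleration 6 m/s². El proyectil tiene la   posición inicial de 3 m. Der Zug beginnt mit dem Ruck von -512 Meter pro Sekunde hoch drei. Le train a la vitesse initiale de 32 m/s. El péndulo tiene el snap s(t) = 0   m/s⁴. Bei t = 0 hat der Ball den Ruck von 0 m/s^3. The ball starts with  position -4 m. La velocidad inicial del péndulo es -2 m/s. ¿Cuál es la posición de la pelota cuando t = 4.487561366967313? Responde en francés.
Nous devons trouver l'intégrale de notre équation du snap s(t) = 480·t + 24 4 fois. En intégrant le snap et en utilisant la condition initiale j(0) = 0, nous obtenons j(t) = 24·t·(10·t + 1). L'intégrale du jerk, avec a(0) = 10, donne l'accélération: a(t) = 80·t^3 + 12·t^2 + 10. En prenant ∫a(t)dt et en appliquant v(0) = 2, nous trouvons v(t) = 20·t^4 + 4·t^3 + 10·t + 2. En intégrant la vitesse et en utilisant la condition initiale x(0) = -4, nous obtenons x(t) = 4·t^5 + t^4 + 5·t^2 + 2·t - 4. De l'équation de la position x(t) = 4·t^5 + t^4 + 5·t^2 + 2·t - 4, nous substituons t = 4.487561366967313 pour obtenir x = 7790.88859697890.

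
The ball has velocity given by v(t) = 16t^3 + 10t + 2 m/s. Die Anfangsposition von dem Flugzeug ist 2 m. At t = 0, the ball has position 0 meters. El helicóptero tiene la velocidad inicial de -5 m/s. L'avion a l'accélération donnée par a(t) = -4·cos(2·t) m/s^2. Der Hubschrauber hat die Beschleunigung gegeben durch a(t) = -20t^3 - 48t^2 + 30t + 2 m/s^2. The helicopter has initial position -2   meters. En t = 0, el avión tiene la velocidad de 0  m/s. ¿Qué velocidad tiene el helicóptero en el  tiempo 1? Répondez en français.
Nous devons intégrer notre équation de l'accélération a(t) = -20·t^3 - 48·t^2 + 30·t + 2 1 fois. En intégrant l'accélération et en utilisant la condition initiale v(0) = -5, nous obtenons v(t) = -5·t^4 - 16·t^3 + 15·t^2 + 2·t - 5. De l'équation de la vitesse v(t) = -5·t^4 - 16·t^3 + 15·t^2 + 2·t - 5, nous substituons t = 1 pour obtenir v = -9.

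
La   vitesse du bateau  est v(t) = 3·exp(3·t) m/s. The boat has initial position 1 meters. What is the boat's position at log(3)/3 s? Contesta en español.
Necesitamos integrar nuestra ecuación de la velocidad v(t) = 3·exp(3·t) 1 vez. La integral de la velocidad, con x(0) = 1, da la posición: x(t) = exp(3·t). Usando x(t) = exp(3·t) y sustituyendo t = log(3)/3, encontramos x = 3.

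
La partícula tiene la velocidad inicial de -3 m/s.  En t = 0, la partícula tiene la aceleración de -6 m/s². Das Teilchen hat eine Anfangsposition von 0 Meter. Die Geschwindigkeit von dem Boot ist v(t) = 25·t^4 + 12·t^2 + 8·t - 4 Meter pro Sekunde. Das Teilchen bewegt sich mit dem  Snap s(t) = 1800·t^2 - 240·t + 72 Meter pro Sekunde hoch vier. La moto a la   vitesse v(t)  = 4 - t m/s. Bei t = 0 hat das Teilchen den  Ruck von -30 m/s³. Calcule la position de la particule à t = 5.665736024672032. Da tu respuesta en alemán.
Wir müssen die Stammfunktion unserer Gleichung für den Snap s(t) = 1800·t^2 - 240·t + 72 4-mal finden. Durch Integration von dem Snap und Verwendung der Anfangsbedingung j(0) = -30, erhalten wir j(t) = 600·t^3 - 120·t^2 + 72·t - 30. Die Stammfunktion von dem Ruck, mit a(0) = -6, ergibt die Beschleunigung: a(t) = 150·t^4 - 40·t^3 + 36·t^2 - 30·t - 6. Das Integral von der Beschleunigung, mit v(0) = -3, ergibt die Geschwindigkeit: v(t) = 30·t^5 - 10·t^4 + 12·t^3 - 15·t^2 - 6·t - 3. Mit ∫v(t)dt und Anwendung von x(0) = 0, finden wir x(t) = 5·t^6 - 2·t^5 + 3·t^4 - 5·t^3 - 3·t^2 - 3·t. Aus der Gleichung für die Position x(t) = 5·t^6 - 2·t^5 + 3·t^4 - 5·t^3 - 3·t^2 - 3·t, setzen wir t = 5.665736024672032 ein und erhalten x = 155781.733564925.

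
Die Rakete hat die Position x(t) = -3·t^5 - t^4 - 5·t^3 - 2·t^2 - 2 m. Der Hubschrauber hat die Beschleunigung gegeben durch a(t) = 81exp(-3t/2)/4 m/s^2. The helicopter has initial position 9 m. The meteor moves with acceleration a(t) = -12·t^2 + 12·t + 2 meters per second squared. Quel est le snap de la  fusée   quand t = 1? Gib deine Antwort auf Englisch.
We must differentiate our position equation x(t) = -3·t^5 - t^4 - 5·t^3 - 2·t^2 - 2 4 times. Differentiating position, we get velocity: v(t) = -15·t^4 - 4·t^3 - 15·t^2 - 4·t. The derivative of velocity gives acceleration: a(t) = -60·t^3 - 12·t^2 - 30·t - 4. The derivative of acceleration gives jerk: j(t) = -180·t^2 - 24·t - 30. Taking d/dt of j(t), we find s(t) = -360·t - 24. We have snap s(t) = -360·t - 24. Substituting t = 1: s(1) = -384.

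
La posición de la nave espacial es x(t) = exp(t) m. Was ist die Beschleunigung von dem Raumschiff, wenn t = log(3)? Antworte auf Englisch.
We must differentiate our position equation x(t) = exp(t) 2 times. The derivative of position gives velocity: v(t) = exp(t). The derivative of velocity gives acceleration: a(t) = exp(t). We have acceleration a(t) = exp(t). Substituting t = log(3): a(log(3)) = 3.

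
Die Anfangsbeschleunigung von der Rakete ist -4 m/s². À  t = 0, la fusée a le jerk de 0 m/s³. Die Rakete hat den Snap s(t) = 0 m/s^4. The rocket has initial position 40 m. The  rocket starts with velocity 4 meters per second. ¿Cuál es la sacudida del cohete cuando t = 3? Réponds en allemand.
Wir müssen die Stammfunktion unserer Gleichung für den Snap s(t) = 0 1-mal finden. Durch Integration von dem Snap und Verwendung der Anfangsbedingung j(0) = 0, erhalten wir j(t) = 0. Aus der Gleichung für den Ruck j(t) = 0, setzen wir t = 3 ein und erhalten j = 0.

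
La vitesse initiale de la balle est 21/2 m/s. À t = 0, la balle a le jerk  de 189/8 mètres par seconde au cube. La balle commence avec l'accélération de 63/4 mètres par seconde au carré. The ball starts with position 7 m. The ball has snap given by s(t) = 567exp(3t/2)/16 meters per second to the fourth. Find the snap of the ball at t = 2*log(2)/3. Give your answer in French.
De l'équation du snap s(t) = 567·exp(3·t/2)/16, nous substituons t = 2*log(2)/3 pour obtenir s = 567/8.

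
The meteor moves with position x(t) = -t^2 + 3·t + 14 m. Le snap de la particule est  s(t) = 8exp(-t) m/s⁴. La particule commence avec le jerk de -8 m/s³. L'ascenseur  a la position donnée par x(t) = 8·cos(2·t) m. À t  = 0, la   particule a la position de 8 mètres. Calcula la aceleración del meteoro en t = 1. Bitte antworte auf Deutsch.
Um dies zu lösen, müssen wir 2 Ableitungen unserer Gleichung für die Position x(t) = -t^2 + 3·t + 14 nehmen. Die Ableitung von der Position ergibt die Geschwindigkeit: v(t) = 3 - 2·t. Die Ableitung von der Geschwindigkeit ergibt die Beschleunigung: a(t) = -2. Mit a(t) = -2 und Einsetzen von t = 1, finden wir a = -2.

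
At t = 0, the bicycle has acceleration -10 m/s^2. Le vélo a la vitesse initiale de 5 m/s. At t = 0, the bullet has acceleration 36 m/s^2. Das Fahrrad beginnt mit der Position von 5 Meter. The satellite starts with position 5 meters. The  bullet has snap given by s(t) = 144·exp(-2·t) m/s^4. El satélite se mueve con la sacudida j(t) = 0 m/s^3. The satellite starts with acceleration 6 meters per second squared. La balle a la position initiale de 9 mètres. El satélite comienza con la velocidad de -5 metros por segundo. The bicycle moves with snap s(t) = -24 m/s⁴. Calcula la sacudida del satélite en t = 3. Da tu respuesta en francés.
De l'équation du jerk j(t) = 0, nous substituons t = 3 pour obtenir j = 0.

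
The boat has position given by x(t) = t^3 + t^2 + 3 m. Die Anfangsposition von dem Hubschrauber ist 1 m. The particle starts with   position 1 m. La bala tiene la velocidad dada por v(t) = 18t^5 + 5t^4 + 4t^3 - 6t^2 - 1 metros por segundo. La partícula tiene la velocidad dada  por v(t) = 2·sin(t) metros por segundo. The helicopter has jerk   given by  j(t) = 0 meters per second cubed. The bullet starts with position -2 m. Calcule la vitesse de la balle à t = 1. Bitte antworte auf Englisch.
From the given velocity equation v(t) = 18·t^5 + 5·t^4 + 4·t^3 - 6·t^2 - 1, we substitute t = 1 to get v = 20.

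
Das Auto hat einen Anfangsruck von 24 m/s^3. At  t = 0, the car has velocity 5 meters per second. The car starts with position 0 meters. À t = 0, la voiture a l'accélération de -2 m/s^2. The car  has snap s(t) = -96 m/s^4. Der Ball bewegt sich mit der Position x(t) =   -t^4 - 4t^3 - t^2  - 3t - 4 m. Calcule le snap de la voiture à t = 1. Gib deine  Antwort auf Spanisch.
Tenemos el snap s(t) = -96. Sustituyendo t = 1: s(1) = -96.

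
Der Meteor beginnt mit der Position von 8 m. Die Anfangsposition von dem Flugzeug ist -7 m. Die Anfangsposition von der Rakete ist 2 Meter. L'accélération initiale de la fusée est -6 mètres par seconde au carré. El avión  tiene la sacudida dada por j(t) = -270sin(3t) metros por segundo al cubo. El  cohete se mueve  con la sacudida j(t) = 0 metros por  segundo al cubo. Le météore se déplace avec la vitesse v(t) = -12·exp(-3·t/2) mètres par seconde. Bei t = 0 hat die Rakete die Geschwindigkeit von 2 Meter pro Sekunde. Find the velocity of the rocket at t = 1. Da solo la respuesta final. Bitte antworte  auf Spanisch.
En t = 1, v = -4.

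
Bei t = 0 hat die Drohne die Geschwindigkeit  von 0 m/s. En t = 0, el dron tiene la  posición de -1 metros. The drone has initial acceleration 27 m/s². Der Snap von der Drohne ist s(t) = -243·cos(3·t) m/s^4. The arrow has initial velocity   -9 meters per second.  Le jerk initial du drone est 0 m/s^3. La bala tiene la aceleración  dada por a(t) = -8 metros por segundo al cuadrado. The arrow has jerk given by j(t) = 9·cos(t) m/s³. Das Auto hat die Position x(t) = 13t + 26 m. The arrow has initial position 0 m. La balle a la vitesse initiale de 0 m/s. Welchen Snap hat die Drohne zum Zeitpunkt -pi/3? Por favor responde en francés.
En utilisant s(t) = -243·cos(3·t) et en substituant t = -pi/3, nous trouvons s = 243.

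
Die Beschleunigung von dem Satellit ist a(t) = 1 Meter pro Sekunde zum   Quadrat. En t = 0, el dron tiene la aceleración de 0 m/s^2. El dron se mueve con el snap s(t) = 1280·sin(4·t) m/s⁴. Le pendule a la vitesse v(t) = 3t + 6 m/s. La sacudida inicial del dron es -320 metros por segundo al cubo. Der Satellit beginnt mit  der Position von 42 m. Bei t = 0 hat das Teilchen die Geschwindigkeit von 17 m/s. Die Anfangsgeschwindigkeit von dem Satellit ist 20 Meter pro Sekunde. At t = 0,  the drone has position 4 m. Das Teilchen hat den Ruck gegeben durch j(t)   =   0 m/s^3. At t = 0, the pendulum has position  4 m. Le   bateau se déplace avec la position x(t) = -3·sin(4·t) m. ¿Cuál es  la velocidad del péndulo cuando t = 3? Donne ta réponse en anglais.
We have velocity v(t) = 3·t + 6. Substituting t = 3: v(3) = 15.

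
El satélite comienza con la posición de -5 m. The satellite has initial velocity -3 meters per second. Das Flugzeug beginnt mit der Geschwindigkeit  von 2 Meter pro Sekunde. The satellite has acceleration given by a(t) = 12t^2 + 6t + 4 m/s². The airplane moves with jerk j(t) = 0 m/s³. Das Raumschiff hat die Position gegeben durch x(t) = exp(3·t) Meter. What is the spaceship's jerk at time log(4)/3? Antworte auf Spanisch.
Debemos derivar nuestra ecuación de la posición x(t) = exp(3·t) 3 veces. La derivada de la posición da la velocidad: v(t) = 3·exp(3·t). Tomando d/dt de v(t), encontramos a(t) = 9·exp(3·t). Tomando d/dt de a(t), encontramos j(t) = 27·exp(3·t). Tenemos la sacudida j(t) = 27·exp(3·t). Sustituyendo t = log(4)/3: j(log(4)/3) = 108.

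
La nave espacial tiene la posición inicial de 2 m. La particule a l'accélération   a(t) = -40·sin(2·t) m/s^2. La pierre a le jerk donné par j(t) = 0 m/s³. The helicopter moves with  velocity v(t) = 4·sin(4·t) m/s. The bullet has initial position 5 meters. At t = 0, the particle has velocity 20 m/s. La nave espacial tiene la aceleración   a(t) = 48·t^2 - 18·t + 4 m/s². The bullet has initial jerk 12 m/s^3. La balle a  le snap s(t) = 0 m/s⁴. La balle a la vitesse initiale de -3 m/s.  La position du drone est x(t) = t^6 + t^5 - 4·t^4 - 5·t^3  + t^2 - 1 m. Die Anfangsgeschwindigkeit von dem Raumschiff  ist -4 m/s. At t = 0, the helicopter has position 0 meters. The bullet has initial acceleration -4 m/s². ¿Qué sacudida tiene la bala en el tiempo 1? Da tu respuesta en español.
Partiendo del snap s(t) = 0, tomamos 1 antiderivada. Integrando el snap y usando la condición inicial j(0) = 12, obtenemos j(t) = 12. Usando j(t) = 12 y sustituyendo t = 1, encontramos j = 12.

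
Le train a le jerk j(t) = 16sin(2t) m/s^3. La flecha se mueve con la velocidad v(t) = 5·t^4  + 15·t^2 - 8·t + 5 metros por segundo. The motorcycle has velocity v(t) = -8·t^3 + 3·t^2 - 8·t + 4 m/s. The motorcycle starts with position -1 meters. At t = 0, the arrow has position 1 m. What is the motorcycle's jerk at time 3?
We must differentiate our velocity equation v(t) = -8·t^3 + 3·t^2 - 8·t + 4 2 times. Differentiating velocity, we get acceleration: a(t) = -24·t^2 + 6·t - 8. Taking d/dt of a(t), we find j(t) = 6 - 48·t. From the given jerk equation j(t) = 6 - 48·t, we substitute t = 3 to get j = -138.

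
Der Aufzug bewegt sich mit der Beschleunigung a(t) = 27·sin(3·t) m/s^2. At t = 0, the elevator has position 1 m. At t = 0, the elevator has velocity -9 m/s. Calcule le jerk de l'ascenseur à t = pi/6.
Pour résoudre ceci, nous devons prendre 1 dérivée de notre équation de l'accélération a(t) = 27·sin(3·t). En dérivant l'accélération, nous obtenons le jerk: j(t) = 81·cos(3·t). Nous avons le jerk j(t) = 81·cos(3·t). En substituant t = pi/6: j(pi/6) = 0.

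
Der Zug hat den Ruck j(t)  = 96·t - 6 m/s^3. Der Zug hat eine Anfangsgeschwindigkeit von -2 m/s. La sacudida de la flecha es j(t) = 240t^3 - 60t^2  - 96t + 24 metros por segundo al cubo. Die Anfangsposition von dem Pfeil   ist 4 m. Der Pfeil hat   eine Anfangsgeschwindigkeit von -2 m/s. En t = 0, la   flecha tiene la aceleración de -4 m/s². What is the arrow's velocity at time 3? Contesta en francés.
Nous devons trouver l'intégrale de notre équation du jerk j(t) = 240·t^3 - 60·t^2 - 96·t + 24 2 fois. En prenant ∫j(t)dt et en appliquant a(0) = -4, nous trouvons a(t) = 60·t^4 - 20·t^3 - 48·t^2 + 24·t - 4. L'intégrale de l'accélération, avec v(0) = -2, donne la vitesse: v(t) = 12·t^5 - 5·t^4 - 16·t^3 + 12·t^2 - 4·t - 2. En utilisant v(t) = 12·t^5 - 5·t^4 - 16·t^3 + 12·t^2 - 4·t - 2 et en substituant t = 3, nous trouvons v = 2173.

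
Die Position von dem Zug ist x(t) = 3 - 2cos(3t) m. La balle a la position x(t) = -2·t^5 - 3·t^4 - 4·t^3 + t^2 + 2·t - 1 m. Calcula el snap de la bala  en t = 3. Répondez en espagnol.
Para resolver esto, necesitamos tomar 4 derivadas de nuestra ecuación de la posición x(t) = -2·t^5 - 3·t^4 - 4·t^3 + t^2 + 2·t - 1. Derivando la posición, obtenemos la velocidad: v(t) = -10·t^4 - 12·t^3 - 12·t^2 + 2·t + 2. Derivando la velocidad, obtenemos la aceleración: a(t) = -40·t^3 - 36·t^2 - 24·t + 2. Derivando la aceleración, obtenemos la sacudida: j(t) = -120·t^2 - 72·t - 24. Derivando la sacudida, obtenemos el snap: s(t) = -240·t - 72. Usando s(t) = -240·t - 72 y sustituyendo t = 3, encontramos s = -792.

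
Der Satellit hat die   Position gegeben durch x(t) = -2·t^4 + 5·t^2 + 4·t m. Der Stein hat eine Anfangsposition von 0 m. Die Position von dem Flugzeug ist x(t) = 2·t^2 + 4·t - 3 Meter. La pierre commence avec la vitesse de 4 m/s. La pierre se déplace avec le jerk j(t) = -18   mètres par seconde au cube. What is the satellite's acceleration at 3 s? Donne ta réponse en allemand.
Wir müssen unsere Gleichung für die Position x(t) = -2·t^4 + 5·t^2 + 4·t 2-mal ableiten. Durch Ableiten von der Position erhalten wir die Geschwindigkeit: v(t) = -8·t^3 + 10·t + 4. Durch Ableiten von der Geschwindigkeit erhalten wir die Beschleunigung: a(t) = 10 - 24·t^2. Mit a(t) = 10 - 24·t^2 und Einsetzen von t = 3, finden wir a = -206.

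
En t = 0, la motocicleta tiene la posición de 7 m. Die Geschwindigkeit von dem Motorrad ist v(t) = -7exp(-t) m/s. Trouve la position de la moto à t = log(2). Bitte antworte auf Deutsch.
Um dies zu lösen, müssen wir 1 Integral unserer Gleichung für die Geschwindigkeit v(t) = -7·exp(-t) finden. Das Integral von der Geschwindigkeit ist die Position. Mit x(0) = 7 erhalten wir x(t) = 7·exp(-t). Aus der Gleichung für die Position x(t) = 7·exp(-t), setzen wir t = log(2) ein und erhalten x = 7/2.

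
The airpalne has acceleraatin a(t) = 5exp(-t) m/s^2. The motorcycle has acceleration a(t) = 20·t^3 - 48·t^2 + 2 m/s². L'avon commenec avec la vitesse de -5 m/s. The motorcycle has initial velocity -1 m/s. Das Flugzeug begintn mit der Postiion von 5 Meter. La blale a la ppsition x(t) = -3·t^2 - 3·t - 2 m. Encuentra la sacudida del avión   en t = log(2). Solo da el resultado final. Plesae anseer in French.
Le jerk à t = log(2) est j = -5/2.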